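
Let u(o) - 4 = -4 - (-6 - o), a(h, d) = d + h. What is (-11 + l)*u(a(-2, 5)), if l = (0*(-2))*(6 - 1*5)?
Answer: -99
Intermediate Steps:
u(o) = 6 + o (u(o) = 4 + (-4 - (-6 - o)) = 4 + (-4 + (6 + o)) = 4 + (2 + o) = 6 + o)
l = 0 (l = 0*(6 - 5) = 0*1 = 0)
(-11 + l)*u(a(-2, 5)) = (-11 + 0)*(6 + (5 - 2)) = -11*(6 + 3) = -11*9 = -99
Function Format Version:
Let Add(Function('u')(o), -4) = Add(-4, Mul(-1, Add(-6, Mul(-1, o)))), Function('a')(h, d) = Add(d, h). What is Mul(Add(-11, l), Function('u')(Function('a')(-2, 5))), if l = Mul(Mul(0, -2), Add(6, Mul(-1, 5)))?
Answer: -99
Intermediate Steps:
Function('u')(o) = Add(6, o) (Function('u')(o) = Add(4, Add(-4, Mul(-1, Add(-6, Mul(-1, o))))) = Add(4, Add(-4, Add(6, o))) = Add(4, Add(2, o)) = Add(6, o))
l = 0 (l = Mul(0, Add(6, -5)) = Mul(0, 1) = 0)
Mul(Add(-11, l), Function('u')(Function('a')(-2, 5))) = Mul(Add(-11, 0), Add(6, Add(5, -2))) = Mul(-11, Add(6, 3)) = Mul(-11, 9) = -99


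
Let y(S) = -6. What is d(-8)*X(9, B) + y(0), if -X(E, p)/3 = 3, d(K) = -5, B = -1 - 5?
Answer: 39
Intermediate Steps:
B = -6
X(E, p) = -9 (X(E, p) = -3*3 = -9)
d(-8)*X(9, B) + y(0) = -5*(-9) - 6 = 45 - 6 = 39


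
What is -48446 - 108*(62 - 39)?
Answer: -50930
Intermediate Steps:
-48446 - 108*(62 - 39) = -48446 - 108*23 = -48446 - 1*2484 = -48446 - 2484 = -50930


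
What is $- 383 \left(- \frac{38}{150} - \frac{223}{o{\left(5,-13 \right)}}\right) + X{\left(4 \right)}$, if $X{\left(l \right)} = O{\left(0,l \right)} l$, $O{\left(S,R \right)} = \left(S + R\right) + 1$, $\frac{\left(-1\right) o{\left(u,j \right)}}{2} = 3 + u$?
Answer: $- \frac{6265243}{1200} \approx -5221.0$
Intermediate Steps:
$o{\left(u,j \right)} = -6 - 2 u$ ($o{\left(u,j \right)} = - 2 \left(3 + u\right) = -6 - 2 u$)
$O{\left(S,R \right)} = 1 + R + S$ ($O{\left(S,R \right)} = \left(R + S\right) + 1 = 1 + R + S$)
$X{\left(l \right)} = l \left(1 + l\right)$ ($X{\left(l \right)} = \left(1 + l + 0\right) l = \left(1 + l\right) l = l \left(1 + l\right)$)
$- 383 \left(- \frac{38}{150} - \frac{223}{o{\left(5,-13 \right)}}\right) + X{\left(4 \right)} = - 383 \left(- \frac{38}{150} - \frac{223}{-6 - 10}\right) + 4 \left(1 + 4\right) = - 383 \left(\left(-38\right) \frac{1}{150} - \frac{223}{-6 - 10}\right) + 4 \cdot 5 = - 383 \left(- \frac{19}{75} - \frac{223}{-16}\right) + 20 = - 383 \left(- \frac{19}{75} - - \frac{223}{16}\right) + 20 = - 383 \left(- \frac{19}{75} + \frac{223}{16}\right) + 20 = \left(-383\right) \frac{16421}{1200} + 20 = - \frac{6289243}{1200} + 20 = - \frac{6265243}{1200}$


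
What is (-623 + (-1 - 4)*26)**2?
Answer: 567009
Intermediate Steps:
(-623 + (-1 - 4)*26)**2 = (-623 - 5*26)**2 = (-623 - 130)**2 = (-753)**2 = 567009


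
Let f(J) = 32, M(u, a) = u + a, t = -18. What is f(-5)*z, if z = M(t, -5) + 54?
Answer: 992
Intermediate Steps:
M(u, a) = a + u
z = 31 (z = (-5 - 18) + 54 = -23 + 54 = 31)
f(-5)*z = 32*31 = 992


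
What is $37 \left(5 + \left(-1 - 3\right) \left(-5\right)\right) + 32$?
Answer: $957$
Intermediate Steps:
$37 \left(5 + \left(-1 - 3\right) \left(-5\right)\right) + 32 = 37 \left(5 - -20\right) + 32 = 37 \left(5 + 20\right) + 32 = 37 \cdot 25 + 32 = 925 + 32 = 957$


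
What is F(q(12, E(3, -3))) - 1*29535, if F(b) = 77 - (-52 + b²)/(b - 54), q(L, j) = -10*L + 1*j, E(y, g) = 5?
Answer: -4965229/169 ≈ -29380.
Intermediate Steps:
q(L, j) = j - 10*L (q(L, j) = -10*L + j = j - 10*L)
F(b) = 77 - (-52 + b²)/(-54 + b)
F(q(12, E(3, -3))) - 1*29535 = (-4106 - (5 - 10*12)² + 77*(5 - 10*12))/(-54 + (5 - 10*12)) - 1*29535 = (-4106 - (5 - 120)² + 77*(5 - 120))/(-54 + (5 - 120)) - 29535 = (-4106 - 1*(-115)² + 77*(-115))/(-54 - 115) - 29535 = (-4106 - 1*13225 - 8855)/(-169) - 29535 = -(-4106 - 13225 - 8855)/169 - 29535 = -1/169*(-26186) - 29535 = 26186/169 - 29535 = -4965229/169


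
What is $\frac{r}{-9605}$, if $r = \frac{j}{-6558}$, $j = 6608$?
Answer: $\frac{3304}{31494795} \approx 0.00010491$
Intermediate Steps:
$r = - \frac{3304}{3279}$ ($r = \frac{6608}{-6558} = 6608 \left(- \frac{1}{6558}\right) = - \frac{3304}{3279} \approx -1.0076$)
$\frac{r}{-9605} = - \frac{3304}{3279 \left(-9605\right)} = \left(- \frac{3304}{3279}\right) \left(- \frac{1}{9605}\right) = \frac{3304}{31494795}$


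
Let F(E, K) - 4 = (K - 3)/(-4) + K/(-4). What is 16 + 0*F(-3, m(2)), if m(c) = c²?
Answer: 16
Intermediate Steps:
F(E, K) = 19/4 - K/2 (F(E, K) = 4 + ((K - 3)/(-4) + K/(-4)) = 4 + ((-3 + K)*(-¼) + K*(-¼)) = 4 + ((¾ - K/4) - K/4) = 4 + (¾ - K/2) = 19/4 - K/2)
16 + 0*F(-3, m(2)) = 16 + 0*(19/4 - ½*2²) = 16 + 0*(19/4 - ½*4) = 16 + 0*(19/4 - 2) = 16 + 0*(11/4) = 16 + 0 = 16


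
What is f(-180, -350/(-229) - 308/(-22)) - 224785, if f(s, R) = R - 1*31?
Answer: -51479308/229 ≈ -2.2480e+5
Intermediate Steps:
f(s, R) = -31 + R (f(s, R) = R - 31 = -31 + R)
f(-180, -350/(-229) - 308/(-22)) - 224785 = (-31 + (-350/(-229) - 308/(-22))) - 224785 = (-31 + (-350*(-1/229) - 308*(-1/22))) - 224785 = (-31 + (350/229 + 14)) - 224785 = (-31 + 3556/229) - 224785 = -3543/229 - 224785 = -51479308/229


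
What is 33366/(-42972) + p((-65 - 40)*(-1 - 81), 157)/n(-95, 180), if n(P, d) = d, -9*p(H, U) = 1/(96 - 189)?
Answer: -418906549/539513460 ≈ -0.77645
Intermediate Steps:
p(H, U) = 1/837 (p(H, U) = -1/(9*(96 - 189)) = -⅑/(-93) = -⅑*(-1/93) = 1/837)
33366/(-42972) + p((-65 - 40)*(-1 - 81), 157)/n(-95, 180) = 33366/(-42972) + (1/837)/180 = 33366*(-1/42972) + (1/837)*(1/180) = -5561/7162 + 1/150660 = -418906549/539513460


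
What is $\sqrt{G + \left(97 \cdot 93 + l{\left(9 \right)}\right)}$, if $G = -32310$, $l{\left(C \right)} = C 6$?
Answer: $i \sqrt{23235} \approx 152.43 i$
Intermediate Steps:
$l{\left(C \right)} = 6 C$
$\sqrt{G + \left(97 \cdot 93 + l{\left(9 \right)}\right)} = \sqrt{-32310 + \left(97 \cdot 93 + 6 \cdot 9\right)} = \sqrt{-32310 + \left(9021 + 54\right)} = \sqrt{-32310 + 9075} = \sqrt{-23235} = i \sqrt{23235}$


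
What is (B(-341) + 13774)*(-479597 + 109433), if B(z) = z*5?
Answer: -4467509316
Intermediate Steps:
B(z) = 5*z
(B(-341) + 13774)*(-479597 + 109433) = (5*(-341) + 13774)*(-479597 + 109433) = (-1705 + 13774)*(-370164) = 12069*(-370164) = -4467509316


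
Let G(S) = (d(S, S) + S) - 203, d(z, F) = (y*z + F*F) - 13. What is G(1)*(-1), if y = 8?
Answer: 206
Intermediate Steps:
d(z, F) = -13 + F² + 8*z (d(z, F) = (8*z + F*F) - 13 = (8*z + F²) - 13 = (F² + 8*z) - 13 = -13 + F² + 8*z)
G(S) = -216 + S² + 9*S (G(S) = ((-13 + S² + 8*S) + S) - 203 = (-13 + S² + 9*S) - 203 = -216 + S² + 9*S)
G(1)*(-1) = (-216 + 1² + 9*1)*(-1) = (-216 + 1 + 9)*(-1) = -206*(-1) = 206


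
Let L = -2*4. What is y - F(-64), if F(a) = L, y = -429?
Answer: -421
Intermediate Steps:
L = -8
F(a) = -8
y - F(-64) = -429 - 1*(-8) = -429 + 8 = -421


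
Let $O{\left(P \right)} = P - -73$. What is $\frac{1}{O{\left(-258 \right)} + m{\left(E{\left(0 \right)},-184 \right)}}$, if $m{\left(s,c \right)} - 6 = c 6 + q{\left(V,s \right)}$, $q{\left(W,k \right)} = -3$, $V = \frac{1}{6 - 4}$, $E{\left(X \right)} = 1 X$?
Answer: $- \frac{1}{1286} \approx -0.0007776$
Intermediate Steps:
$E{\left(X \right)} = X$
$O{\left(P \right)} = 73 + P$ ($O{\left(P \right)} = P + 73 = 73 + P$)
$V = \frac{1}{2} \approx 0.5$
$m{\left(s,c \right)} = 3 + 6 c$ ($m{\left(s,c \right)} = 6 + \left(c 6 - 3\right) = 6 + \left(6 c - 3\right) = 6 + \left(-3 + 6 c\right) = 3 + 6 c$)
$\frac{1}{O{\left(-258 \right)} + m{\left(E{\left(0 \right)},-184 \right)}} = \frac{1}{\left(73 - 258\right) + \left(3 + 6 \left(-184\right)\right)} = \frac{1}{-185 + \left(3 - 1104\right)} = \frac{1}{-185 - 1101} = \frac{1}{-1286} = - \frac{1}{1286}$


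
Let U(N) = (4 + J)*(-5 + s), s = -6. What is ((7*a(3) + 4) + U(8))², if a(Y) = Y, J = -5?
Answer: 1296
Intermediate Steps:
U(N) = 11 (U(N) = (4 - 5)*(-5 - 6) = -1*(-11) = 11)
((7*a(3) + 4) + U(8))² = ((7*3 + 4) + 11)² = ((21 + 4) + 11)² = (25 + 11)² = 36² = 1296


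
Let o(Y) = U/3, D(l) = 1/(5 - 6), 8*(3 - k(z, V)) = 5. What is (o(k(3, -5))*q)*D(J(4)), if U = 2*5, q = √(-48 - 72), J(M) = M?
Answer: -20*I*√30/3 ≈ -36.515*I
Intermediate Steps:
k(z, V) = 19/8 (k(z, V) = 3 - ⅛*5 = 3 - 5/8 = 19/8)
q = 2*I*√30 (q = √(-120) = 2*I*√30 ≈ 10.954*I)
U = 10
D(l) = -1 (D(l) = 1/(-1) = -1)
o(Y) = 10/3
(o(k(3, -5))*q)*D(J(4)) = (10*(2*I*√30)/3)*(-1) = (20*I*√30/3)*(-1) = -20*I*√30/3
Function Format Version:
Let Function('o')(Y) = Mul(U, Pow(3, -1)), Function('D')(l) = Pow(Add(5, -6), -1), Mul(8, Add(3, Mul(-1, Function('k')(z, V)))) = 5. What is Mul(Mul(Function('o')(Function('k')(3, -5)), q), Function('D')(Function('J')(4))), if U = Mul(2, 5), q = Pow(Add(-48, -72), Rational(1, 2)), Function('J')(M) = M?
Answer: Mul(Rational(-20, 3), I, Pow(30, Rational(1, 2))) ≈ Mul(-36.515, I)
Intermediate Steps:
Function('k')(z, V) = Rational(19, 8) (Function('k')(z, V) = Add(3, Mul(Rational(-1, 8), 5)) = Add(3, Rational(-5, 8)) = Rational(19, 8))
q = Mul(2, I, Pow(30, Rational(1, 2))) (q = Pow(-120, Rational(1, 2)) = Mul(2, I, Pow(30, Rational(1, 2))) ≈ Mul(10.954, I))
U = 10
Function('D')(l) = -1 (Function('D')(l) = Pow(-1, -1) = -1)
Function('o')(Y) = Rational(10, 3) (Function('o')(Y) = Mul(10, Pow(3, -1)) = Mul(10, Rational(1, 3)) = Rational(10, 3))
Mul(Mul(Function('o')(Function('k')(3, -5)), q), Function('D')(Function('J')(4))) = Mul(Mul(Rational(10, 3), Mul(2, I, Pow(30, Rational(1, 2)))), -1) = Mul(Mul(Rational(20, 3), I, Pow(30, Rational(1, 2))), -1) = Mul(Rational(-20, 3), I, Pow(30, Rational(1, 2)))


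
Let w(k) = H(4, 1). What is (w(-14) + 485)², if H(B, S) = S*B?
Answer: 239121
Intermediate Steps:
H(B, S) = B*S
w(k) = 4 (w(k) = 4*1 = 4)
(w(-14) + 485)² = (4 + 485)² = 489² = 239121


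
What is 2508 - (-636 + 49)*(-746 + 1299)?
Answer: 327119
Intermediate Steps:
2508 - (-636 + 49)*(-746 + 1299) = 2508 - (-587)*553 = 2508 - 1*(-324611) = 2508 + 324611 = 327119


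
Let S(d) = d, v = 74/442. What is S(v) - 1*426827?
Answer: -94328730/221 ≈ -4.2683e+5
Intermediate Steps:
v = 37/221 (v = 74*(1/442) = 37/221 ≈ 0.16742)
S(v) - 1*426827 = 37/221 - 1*426827 = 37/221 - 426827 = -94328730/221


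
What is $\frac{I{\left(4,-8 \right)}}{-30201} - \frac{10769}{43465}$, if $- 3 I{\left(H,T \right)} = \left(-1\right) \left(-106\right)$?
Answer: $- \frac{971096417}{3938059395} \approx -0.24659$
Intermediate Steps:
$I{\left(H,T \right)} = - \frac{106}{3}$ ($I{\left(H,T \right)} = - \frac{\left(-1\right) \left(-106\right)}{3} = \left(- \frac{1}{3}\right) 106 = - \frac{106}{3}$)
$\frac{I{\left(4,-8 \right)}}{-30201} - \frac{10769}{43465} = - \frac{106}{3 \left(-30201\right)} - \frac{10769}{43465} = \left(- \frac{106}{3}\right) \left(- \frac{1}{30201}\right) - \frac{10769}{43465} = \frac{106}{90603} - \frac{10769}{43465} = - \frac{971096417}{3938059395}$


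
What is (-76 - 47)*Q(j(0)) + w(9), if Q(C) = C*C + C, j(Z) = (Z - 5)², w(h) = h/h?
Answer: -79949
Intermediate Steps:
w(h) = 1
j(Z) = (-5 + Z)²
Q(C) = C + C² (Q(C) = C² + C = C + C²)
(-76 - 47)*Q(j(0)) + w(9) = (-76 - 47)*((-5 + 0)²*(1 + (-5 + 0)²)) + 1 = -123*(-5)²*(1 + (-5)²) + 1 = -3075*(1 + 25) + 1 = -3075*26 + 1 = -123*650 + 1 = -79950 + 1 = -79949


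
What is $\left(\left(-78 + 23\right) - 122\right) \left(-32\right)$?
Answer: $5664$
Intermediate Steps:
$\left(\left(-78 + 23\right) - 122\right) \left(-32\right) = \left(-55 - 122\right) \left(-32\right) = \left(-177\right) \left(-32\right) = 5664$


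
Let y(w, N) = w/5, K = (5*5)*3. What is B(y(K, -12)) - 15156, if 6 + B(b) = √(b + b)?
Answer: -15162 + √30 ≈ -15157.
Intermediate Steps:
K = 75 (K = 25*3 = 75)
y(w, N) = w/5 (y(w, N) = w*(⅕) = w/5)
B(b) = -6 + √2*√b (B(b) = -6 + √(b + b) = -6 + √(2*b) = -6 + √2*√b)
B(y(K, -12)) - 15156 = (-6 + √2*√((⅕)*75)) - 15156 = (-6 + √2*√15) - 15156 = (-6 + √30) - 15156 = -15162 + √30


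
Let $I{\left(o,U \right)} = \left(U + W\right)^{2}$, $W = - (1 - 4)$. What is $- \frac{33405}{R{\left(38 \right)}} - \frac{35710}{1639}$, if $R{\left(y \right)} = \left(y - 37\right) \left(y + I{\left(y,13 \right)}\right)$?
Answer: $- \frac{21749845}{160622} \approx -135.41$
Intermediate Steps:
$W = 3$ ($W = \left(-1\right) \left(-3\right) = 3$)
$I{\left(o,U \right)} = \left(3 + U\right)^{2}$ ($I{\left(o,U \right)} = \left(U + 3\right)^{2} = \left(3 + U\right)^{2}$)
$R{\left(y \right)} = \left(-37 + y\right) \left(256 + y\right)$ ($R{\left(y \right)} = \left(y - 37\right) \left(y + \left(3 + 13\right)^{2}\right) = \left(-37 + y\right) \left(y + 16^{2}\right) = \left(-37 + y\right) \left(y + 256\right) = \left(-37 + y\right) \left(256 + y\right)$)
$- \frac{33405}{R{\left(38 \right)}} - \frac{35710}{1639} = - \frac{33405}{-9472 + 38^{2} + 219 \cdot 38} - \frac{35710}{1639} = - \frac{33405}{-9472 + 1444 + 8322} - \frac{35710}{1639} = - \frac{33405}{294} - \frac{35710}{1639} = \left(-33405\right) \frac{1}{294} - \frac{35710}{1639} = - \frac{11135}{98} - \frac{35710}{1639} = - \frac{21749845}{160622}$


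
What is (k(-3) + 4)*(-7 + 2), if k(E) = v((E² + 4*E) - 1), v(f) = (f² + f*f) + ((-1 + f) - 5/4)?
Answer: -595/4 ≈ -148.75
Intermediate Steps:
v(f) = -9/4 + f + 2*f² (v(f) = (f² + f²) + ((-1 + f) - 5*¼) = 2*f² + ((-1 + f) - 5/4) = 2*f² + (-9/4 + f) = -9/4 + f + 2*f²)
k(E) = -13/4 + E² + 2*(-1 + E² + 4*E)² + 4*E (k(E) = -9/4 + ((E² + 4*E) - 1) + 2*((E² + 4*E) - 1)² = -9/4 + (-1 + E² + 4*E) + 2*(-1 + E² + 4*E)² = -13/4 + E² + 2*(-1 + E² + 4*E)² + 4*E)
(k(-3) + 4)*(-7 + 2) = ((-5/4 - 12*(-3) + 2*(-3)⁴ + 16*(-3)³ + 29*(-3)²) + 4)*(-7 + 2) = ((-5/4 + 36 + 2*81 + 16*(-27) + 29*9) + 4)*(-5) = ((-5/4 + 36 + 162 - 432 + 261) + 4)*(-5) = (103/4 + 4)*(-5) = (119/4)*(-5) = -595/4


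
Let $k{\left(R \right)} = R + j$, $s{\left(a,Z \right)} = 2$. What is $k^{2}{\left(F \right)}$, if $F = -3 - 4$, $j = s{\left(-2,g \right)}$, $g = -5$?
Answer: $25$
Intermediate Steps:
$j = 2$
$F = -7$ ($F = -3 - 4 = -7$)
$k{\left(R \right)} = 2 + R$ ($k{\left(R \right)} = R + 2 = 2 + R$)
$k^{2}{\left(F \right)} = \left(2 - 7\right)^{2} = \left(-5\right)^{2} = 25$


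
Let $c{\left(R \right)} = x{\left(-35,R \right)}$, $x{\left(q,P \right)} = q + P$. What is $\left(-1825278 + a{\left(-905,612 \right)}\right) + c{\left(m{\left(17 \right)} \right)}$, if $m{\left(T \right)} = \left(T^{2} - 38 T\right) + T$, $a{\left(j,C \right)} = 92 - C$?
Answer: $-1826173$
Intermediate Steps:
$m{\left(T \right)} = T^{2} - 37 T$
$x{\left(q,P \right)} = P + q$
$c{\left(R \right)} = -35 + R$ ($c{\left(R \right)} = R - 35 = -35 + R$)
$\left(-1825278 + a{\left(-905,612 \right)}\right) + c{\left(m{\left(17 \right)} \right)} = \left(-1825278 + \left(92 - 612\right)\right) + \left(-35 + 17 \left(-37 + 17\right)\right) = \left(-1825278 + \left(92 - 612\right)\right) + \left(-35 + 17 \left(-20\right)\right) = \left(-1825278 - 520\right) - 375 = -1825798 - 375 = -1826173$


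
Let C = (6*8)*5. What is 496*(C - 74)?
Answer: 82336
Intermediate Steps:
C = 240 (C = 48*5 = 240)
496*(C - 74) = 496*(240 - 74) = 496*166 = 82336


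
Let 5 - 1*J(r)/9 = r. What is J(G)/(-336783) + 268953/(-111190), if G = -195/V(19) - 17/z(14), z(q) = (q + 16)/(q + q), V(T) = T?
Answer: -573863017463/237163711210 ≈ -2.4197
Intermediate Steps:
z(q) = (16 + q)/(2*q) (z(q) = (16 + q)/((2*q)) = (16 + q)*(1/(2*q)) = (16 + q)/(2*q))
G = -7447/285 (G = -195/19 - 17*28/(16 + 14) = -195*1/19 - 17/((½)*(1/14)*30) = -195/19 - 17/15/14 = -195/19 - 17*14/15 = -195/19 - 238/15 = -7447/285 ≈ -26.130)
J(r) = 45 - 9*r
J(G)/(-336783) + 268953/(-111190) = (45 - 9*(-7447/285))/(-336783) + 268953/(-111190) = (45 + 22341/95)*(-1/336783) + 268953*(-1/111190) = (26616/95)*(-1/336783) - 268953/111190 = -8872/10664795 - 268953/111190 = -573863017463/237163711210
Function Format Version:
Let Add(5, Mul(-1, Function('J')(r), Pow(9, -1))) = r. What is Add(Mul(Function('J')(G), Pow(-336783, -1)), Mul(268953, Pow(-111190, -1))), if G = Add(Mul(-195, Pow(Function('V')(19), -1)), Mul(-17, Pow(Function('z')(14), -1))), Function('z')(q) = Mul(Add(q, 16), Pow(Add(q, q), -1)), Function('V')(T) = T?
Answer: Rational(-573863017463, 237163711210) ≈ -2.4197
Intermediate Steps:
Function('z')(q) = Mul(Rational(1, 2), Pow(q, -1), Add(16, q)) (Function('z')(q) = Mul(Add(16, q), Pow(Mul(2, q), -1)) = Mul(Add(16, q), Mul(Rational(1, 2), Pow(q, -1))) = Mul(Rational(1, 2), Pow(q, -1), Add(16, q)))
G = Rational(-7447, 285) (G = Add(Mul(-195, Pow(19, -1)), Mul(-17, Pow(Mul(Rational(1, 2), Pow(14, -1), Add(16, 14)), -1))) = Add(Mul(-195, Rational(1, 19)), Mul(-17, Pow(Mul(Rational(1, 2), Rational(1, 14), 30), -1))) = Add(Rational(-195, 19), Mul(-17, Pow(Rational(15, 14), -1))) = Add(Rational(-195, 19), Mul(-17, Rational(14, 15))) = Add(Rational(-195, 19), Rational(-238, 15)) = Rational(-7447, 285) ≈ -26.130)
Function('J')(r) = Add(45, Mul(-9, r))
Add(Mul(Function('J')(G), Pow(-336783, -1)), Mul(268953, Pow(-111190, -1))) = Add(Mul(Add(45, Mul(-9, Rational(-7447, 285))), Pow(-336783, -1)), Mul(268953, Pow(-111190, -1))) = Add(Mul(Add(45, Rational(22341, 95)), Rational(-1, 336783)), Mul(268953, Rational(-1, 111190))) = Add(Mul(Rational(26616, 95), Rational(-1, 336783)), Rational(-268953, 111190)) = Add(Rational(-8872, 10664795), Rational(-268953, 111190)) = Rational(-573863017463, 237163711210)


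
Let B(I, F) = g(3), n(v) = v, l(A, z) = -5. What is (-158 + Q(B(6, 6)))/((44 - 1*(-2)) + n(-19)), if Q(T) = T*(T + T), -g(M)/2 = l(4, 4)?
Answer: 14/9 ≈ 1.5556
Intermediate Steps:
g(M) = 10 (g(M) = -2*(-5) = 10)
B(I, F) = 10
Q(T) = 2*T² (Q(T) = T*(2*T) = 2*T²)
(-158 + Q(B(6, 6)))/((44 - 1*(-2)) + n(-19)) = (-158 + 2*10²)/((44 - 1*(-2)) - 19) = (-158 + 2*100)/((44 + 2) - 19) = (-158 + 200)/(46 - 19) = 42/27 = 42*(1/27) = 14/9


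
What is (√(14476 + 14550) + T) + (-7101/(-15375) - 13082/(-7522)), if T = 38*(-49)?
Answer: -35847857838/19275125 + √29026 ≈ -1689.4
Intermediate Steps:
T = -1862
(√(14476 + 14550) + T) + (-7101/(-15375) - 13082/(-7522)) = (√(14476 + 14550) - 1862) + (-7101/(-15375) - 13082/(-7522)) = (√29026 - 1862) + (-7101*(-1/15375) - 13082*(-1/7522)) = (-1862 + √29026) + (2367/5125 + 6541/3761) = (-1862 + √29026) + 42424912/19275125 = -35847857838/19275125 + √29026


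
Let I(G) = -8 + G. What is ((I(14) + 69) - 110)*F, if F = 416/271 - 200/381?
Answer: -3650360/103251 ≈ -35.354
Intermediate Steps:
F = 104296/103251 (F = 416*(1/271) - 200*1/381 = 416/271 - 200/381 = 104296/103251 ≈ 1.0101)
((I(14) + 69) - 110)*F = (((-8 + 14) + 69) - 110)*(104296/103251) = ((6 + 69) - 110)*(104296/103251) = (75 - 110)*(104296/103251) = -35*104296/103251 = -3650360/103251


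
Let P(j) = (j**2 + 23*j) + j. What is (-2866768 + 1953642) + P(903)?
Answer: -76045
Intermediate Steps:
P(j) = j**2 + 24*j
(-2866768 + 1953642) + P(903) = (-2866768 + 1953642) + 903*(24 + 903) = -913126 + 903*927 = -913126 + 837081 = -76045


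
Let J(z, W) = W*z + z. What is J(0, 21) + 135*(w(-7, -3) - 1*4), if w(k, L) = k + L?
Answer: -1890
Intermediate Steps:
w(k, L) = L + k
J(z, W) = z + W*z
J(0, 21) + 135*(w(-7, -3) - 1*4) = 0*(1 + 21) + 135*((-3 - 7) - 1*4) = 0*22 + 135*(-10 - 4) = 0 + 135*(-14) = 0 - 1890 = -1890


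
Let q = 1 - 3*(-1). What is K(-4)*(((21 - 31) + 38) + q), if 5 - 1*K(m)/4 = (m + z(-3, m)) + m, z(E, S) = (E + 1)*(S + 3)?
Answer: 1408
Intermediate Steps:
z(E, S) = (1 + E)*(3 + S)
K(m) = 44 (K(m) = 20 - 4*((m + (3 + m + 3*(-3) - 3*m)) + m) = 20 - 4*((m + (3 + m - 9 - 3*m)) + m) = 20 - 4*((m + (-6 - 2*m)) + m) = 20 - 4*((-6 - m) + m) = 20 - 4*(-6) = 20 + 24 = 44)
q = 4 (q = 1 + 3 = 4)
K(-4)*(((21 - 31) + 38) + q) = 44*(((21 - 31) + 38) + 4) = 44*((-10 + 38) + 4) = 44*(28 + 4) = 44*32 = 1408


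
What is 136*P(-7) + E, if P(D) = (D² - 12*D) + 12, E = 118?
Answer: 19838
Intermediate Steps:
P(D) = 12 + D² - 12*D
136*P(-7) + E = 136*(12 + (-7)² - 12*(-7)) + 118 = 136*(12 + 49 + 84) + 118 = 136*145 + 118 = 19720 + 118 = 19838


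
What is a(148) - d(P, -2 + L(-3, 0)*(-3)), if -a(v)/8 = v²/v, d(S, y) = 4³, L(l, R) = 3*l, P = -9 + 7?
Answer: -1248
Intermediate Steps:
P = -2
d(S, y) = 64
a(v) = -8*v (a(v) = -8*v²/v = -8*v)
a(148) - d(P, -2 + L(-3, 0)*(-3)) = -8*148 - 1*64 = -1184 - 64 = -1248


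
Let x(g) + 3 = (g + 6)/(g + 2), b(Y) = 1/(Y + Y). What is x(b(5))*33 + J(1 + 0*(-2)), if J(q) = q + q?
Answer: -8/7 ≈ -1.1429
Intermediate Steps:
b(Y) = 1/(2*Y)
x(g) = -3 + (6 + g)/(2 + g) (x(g) = -3 + (g + 6)/(g + 2) = -3 + (6 + g)/(2 + g))
J(q) = 2*q
x(b(5))*33 + J(1 + 0*(-2)) = -2*(½)/5/(2 + (½)/5)*33 + 2*(1 + 0*(-2)) = -2*(½)*(⅕)/(2 + (½)*(⅕))*33 + 2*(1 + 0) = -2*⅒/(2 + ⅒)*33 + 2*1 = -2*⅒/21/10*33 + 2 = -2*⅒*10/21*33 + 2 = -2/21*33 + 2 = -22/7 + 2 = -8/7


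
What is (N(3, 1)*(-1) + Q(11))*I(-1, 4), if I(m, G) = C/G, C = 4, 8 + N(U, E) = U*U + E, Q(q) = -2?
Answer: -4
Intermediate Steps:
N(U, E) = -8 + E + U**2 (N(U, E) = -8 + (U*U + E) = -8 + (U**2 + E) = -8 + (E + U**2) = -8 + E + U**2)
I(m, G) = 4/G
(N(3, 1)*(-1) + Q(11))*I(-1, 4) = ((-8 + 1 + 3**2)*(-1) - 2)*(4/4) = ((-8 + 1 + 9)*(-1) - 2)*(4*(1/4)) = (2*(-1) - 2)*1 = (-2 - 2)*1 = -4*1 = -4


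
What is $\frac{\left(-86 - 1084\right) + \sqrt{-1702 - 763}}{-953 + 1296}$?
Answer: $- \frac{1170}{343} + \frac{i \sqrt{2465}}{343} \approx -3.4111 + 0.14475 i$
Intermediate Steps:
$\frac{\left(-86 - 1084\right) + \sqrt{-1702 - 763}}{-953 + 1296} = \frac{-1170 + \sqrt{-2465}}{343} = \left(-1170 + i \sqrt{2465}\right) \frac{1}{343} = - \frac{1170}{343} + \frac{i \sqrt{2465}}{343}$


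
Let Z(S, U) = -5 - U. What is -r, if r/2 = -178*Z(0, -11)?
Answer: 2136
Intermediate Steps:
r = -2136 (r = 2*(-178*(-5 - 1*(-11))) = 2*(-178*(-5 + 11)) = 2*(-178*6) = 2*(-1068) = -2136)
-r = -1*(-2136) = 2136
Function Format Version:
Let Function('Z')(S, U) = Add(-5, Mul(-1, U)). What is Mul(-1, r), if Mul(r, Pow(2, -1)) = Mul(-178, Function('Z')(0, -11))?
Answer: 2136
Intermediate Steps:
r = -2136 (r = Mul(2, Mul(-178, Add(-5, Mul(-1, -11)))) = Mul(2, Mul(-178, Add(-5, 11))) = Mul(2, Mul(-178, 6)) = Mul(2, -1068) = -2136)
Mul(-1, r) = Mul(-1, -2136) = 2136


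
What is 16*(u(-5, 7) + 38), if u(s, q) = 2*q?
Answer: 832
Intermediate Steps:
16*(u(-5, 7) + 38) = 16*(2*7 + 38) = 16*(14 + 38) = 16*52 = 832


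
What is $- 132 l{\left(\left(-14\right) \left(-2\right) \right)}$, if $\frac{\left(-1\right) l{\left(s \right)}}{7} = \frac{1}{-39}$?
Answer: $- \frac{308}{13} \approx -23.692$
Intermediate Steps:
$l{\left(s \right)} = \frac{7}{39}$ ($l{\left(s \right)} = - \frac{7}{-39} = \left(-7\right) \left(- \frac{1}{39}\right) = \frac{7}{39}$)
$- 132 l{\left(\left(-14\right) \left(-2\right) \right)} = \left(-132\right) \frac{7}{39} = - \frac{308}{13}$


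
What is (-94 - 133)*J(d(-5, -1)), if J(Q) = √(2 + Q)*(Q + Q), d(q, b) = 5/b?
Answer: 2270*I*√3 ≈ 3931.8*I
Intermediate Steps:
J(Q) = 2*Q*√(2 + Q) (J(Q) = √(2 + Q)*(2*Q) = 2*Q*√(2 + Q))
(-94 - 133)*J(d(-5, -1)) = (-94 - 133)*(2*(5/(-1))*√(2 + 5/(-1))) = -454*5*(-1)*√(2 + 5*(-1)) = -454*(-5)*√(2 - 5) = -454*(-5)*√(-3) = -454*(-5)*I*√3 = -(-2270)*I*√3 = 2270*I*√3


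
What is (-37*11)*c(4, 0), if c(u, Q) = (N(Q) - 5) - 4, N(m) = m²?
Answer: 3663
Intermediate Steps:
c(u, Q) = -9 + Q² (c(u, Q) = (Q² - 5) - 4 = (-5 + Q²) - 4 = -9 + Q²)
(-37*11)*c(4, 0) = (-37*11)*(-9 + 0²) = -407*(-9 + 0) = -407*(-9) = 3663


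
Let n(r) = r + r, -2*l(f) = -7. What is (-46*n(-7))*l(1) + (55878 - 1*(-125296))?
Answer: 183428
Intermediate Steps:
l(f) = 7/2 (l(f) = -1/2*(-7) = 7/2)
n(r) = 2*r
(-46*n(-7))*l(1) + (55878 - 1*(-125296)) = -92*(-7)*(7/2) + (55878 - 1*(-125296)) = -46*(-14)*(7/2) + (55878 + 125296) = 644*(7/2) + 181174 = 2254 + 181174 = 183428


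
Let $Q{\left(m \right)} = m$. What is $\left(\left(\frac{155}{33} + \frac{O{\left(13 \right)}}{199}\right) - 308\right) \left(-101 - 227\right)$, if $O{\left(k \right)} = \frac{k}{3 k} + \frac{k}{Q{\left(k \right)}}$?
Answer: $\frac{653293016}{6567} \approx 99481.0$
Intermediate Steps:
$O{\left(k \right)} = \frac{4}{3}$ ($O{\left(k \right)} = \frac{k}{3 k} + \frac{k}{k} = k \frac{1}{3 k} + 1 = \frac{1}{3} + 1 = \frac{4}{3}$)
$\left(\left(\frac{155}{33} + \frac{O{\left(13 \right)}}{199}\right) - 308\right) \left(-101 - 227\right) = \left(\left(\frac{155}{33} + \frac{4}{3 \cdot 199}\right) - 308\right) \left(-101 - 227\right) = \left(\left(155 \cdot \frac{1}{33} + \frac{4}{3} \cdot \frac{1}{199}\right) - 308\right) \left(-101 - 227\right) = \left(\left(\frac{155}{33} + \frac{4}{597}\right) - 308\right) \left(-328\right) = \left(\frac{30889}{6567} - 308\right) \left(-328\right) = \left(- \frac{1991747}{6567}\right) \left(-328\right) = \frac{653293016}{6567}$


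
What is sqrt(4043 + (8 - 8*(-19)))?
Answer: 3*sqrt(467) ≈ 64.831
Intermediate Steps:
sqrt(4043 + (8 - 8*(-19))) = sqrt(4043 + (8 + 152)) = sqrt(4043 + 160) = sqrt(4203) = 3*sqrt(467)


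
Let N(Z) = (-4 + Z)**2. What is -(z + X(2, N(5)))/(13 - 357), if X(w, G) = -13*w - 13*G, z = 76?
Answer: 37/344 ≈ 0.10756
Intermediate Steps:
X(w, G) = -13*G - 13*w
-(z + X(2, N(5)))/(13 - 357) = -(76 + (-13*(-4 + 5)**2 - 13*2))/(13 - 357) = -(76 + (-13*1**2 - 26))/(-344) = -(76 + (-13*1 - 26))*(-1)/344 = -(76 + (-13 - 26))*(-1)/344 = -(76 - 39)*(-1)/344 = -37*(-1)/344 = -1*(-37/344) = 37/344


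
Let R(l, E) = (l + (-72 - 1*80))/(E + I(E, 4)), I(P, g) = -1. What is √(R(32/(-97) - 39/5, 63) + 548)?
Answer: √493168958790/30070 ≈ 23.354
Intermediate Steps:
R(l, E) = (-152 + l)/(-1 + E) (R(l, E) = (l + (-72 - 1*80))/(E - 1) = (l + (-72 - 80))/(-1 + E) = (l - 152)/(-1 + E) = (-152 + l)/(-1 + E))
√(R(32/(-97) - 39/5, 63) + 548) = √((-152 + (32/(-97) - 39/5))/(-1 + 63) + 548) = √((-152 + (32*(-1/97) - 39*⅕))/62 + 548) = √((-152 + (-32/97 - 39/5))/62 + 548) = √((-152 - 3943/485)/62 + 548) = √((1/62)*(-77663/485) + 548) = √(-77663/30070 + 548) = √(16400697/30070) = √493168958790/30070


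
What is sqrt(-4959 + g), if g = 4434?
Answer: 5*I*sqrt(21) ≈ 22.913*I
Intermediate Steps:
sqrt(-4959 + g) = sqrt(-4959 + 4434) = sqrt(-525) = 5*I*sqrt(21)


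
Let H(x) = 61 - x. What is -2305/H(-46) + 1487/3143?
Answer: -7085506/336301 ≈ -21.069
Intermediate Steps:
-2305/H(-46) + 1487/3143 = -2305/(61 - 1*(-46)) + 1487/3143 = -2305/(61 + 46) + 1487*(1/3143) = -2305/107 + 1487/3143 = -7085506/336301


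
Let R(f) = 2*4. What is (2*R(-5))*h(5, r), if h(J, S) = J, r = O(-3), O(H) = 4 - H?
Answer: 80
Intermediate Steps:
r = 7 (r = 4 - 1*(-3) = 4 + 3 = 7)
R(f) = 8
(2*R(-5))*h(5, r) = (2*8)*5 = 16*5 = 80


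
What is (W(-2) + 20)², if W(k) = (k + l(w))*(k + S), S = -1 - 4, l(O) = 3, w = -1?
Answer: 169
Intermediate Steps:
S = -5
W(k) = (-5 + k)*(3 + k) (W(k) = (k + 3)*(k - 5) = (3 + k)*(-5 + k) = (-5 + k)*(3 + k))
(W(-2) + 20)² = ((-15 + (-2)² - 2*(-2)) + 20)² = ((-15 + 4 + 4) + 20)² = (-7 + 20)² = 13² = 169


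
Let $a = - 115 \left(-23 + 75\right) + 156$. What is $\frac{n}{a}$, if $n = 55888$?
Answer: $- \frac{499}{52} \approx -9.5962$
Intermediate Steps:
$a = -5824$ ($a = \left(-115\right) 52 + 156 = -5980 + 156 = -5824$)
$\frac{n}{a} = \frac{55888}{-5824} = 55888 \left(- \frac{1}{5824}\right) = - \frac{499}{52}$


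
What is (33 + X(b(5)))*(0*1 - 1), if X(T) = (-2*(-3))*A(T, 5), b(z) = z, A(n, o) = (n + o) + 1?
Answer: -99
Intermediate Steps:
A(n, o) = 1 + n + o
X(T) = 36 + 6*T (X(T) = (-2*(-3))*(1 + T + 5) = 6*(6 + T) = 36 + 6*T)
(33 + X(b(5)))*(0*1 - 1) = (33 + (36 + 6*5))*(0*1 - 1) = (33 + (36 + 30))*(0 - 1) = (33 + 66)*(-1) = 99*(-1) = -99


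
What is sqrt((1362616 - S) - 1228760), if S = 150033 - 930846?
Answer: sqrt(914669) ≈ 956.38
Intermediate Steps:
S = -780813
sqrt((1362616 - S) - 1228760) = sqrt((1362616 - 1*(-780813)) - 1228760) = sqrt((1362616 + 780813) - 1228760) = sqrt(2143429 - 1228760) = sqrt(914669)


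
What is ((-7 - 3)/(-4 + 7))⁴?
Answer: 10000/81 ≈ 123.46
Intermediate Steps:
((-7 - 3)/(-4 + 7))⁴ = (-10/3)⁴ = 10000/81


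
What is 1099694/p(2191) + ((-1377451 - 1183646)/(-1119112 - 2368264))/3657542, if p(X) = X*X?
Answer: 2003836543523801615/8747315910548127136 ≈ 0.22908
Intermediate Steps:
p(X) = X²
1099694/p(2191) + ((-1377451 - 1183646)/(-1119112 - 2368264))/3657542 = 1099694/(2191²) + ((-1377451 - 1183646)/(-1119112 - 2368264))/3657542 = 1099694/4800481 - 2561097/(-3487376)*(1/3657542) = 1099694*(1/4800481) - 2561097*(-1/3487376)*(1/3657542) = 1099694/4800481 + (2561097/3487376)*(1/3657542) = 1099694/4800481 + 365871/1822174884256 = 2003836543523801615/8747315910548127136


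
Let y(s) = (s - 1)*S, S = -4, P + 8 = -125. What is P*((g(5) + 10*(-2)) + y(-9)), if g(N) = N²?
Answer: -5985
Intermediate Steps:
P = -133 (P = -8 - 125 = -133)
y(s) = 4 - 4*s (y(s) = (s - 1)*(-4) = (-1 + s)*(-4) = 4 - 4*s)
P*((g(5) + 10*(-2)) + y(-9)) = -133*((5² + 10*(-2)) + (4 - 4*(-9))) = -133*((25 - 20) + (4 + 36)) = -133*(5 + 40) = -133*45 = -5985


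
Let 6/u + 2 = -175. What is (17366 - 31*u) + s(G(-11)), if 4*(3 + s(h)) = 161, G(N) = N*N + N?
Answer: 4107415/236 ≈ 17404.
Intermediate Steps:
u = -2/59 (u = 6/(-2 - 175) = 6/(-177) = 6*(-1/177) = -2/59 ≈ -0.033898)
G(N) = N + N² (G(N) = N² + N = N + N²)
s(h) = 149/4 (s(h) = -3 + (¼)*161 = -3 + 161/4 = 149/4)
(17366 - 31*u) + s(G(-11)) = (17366 - 31*(-2/59)) + 149/4 = (17366 + 62/59) + 149/4 = 1024656/59 + 149/4 = 4107415/236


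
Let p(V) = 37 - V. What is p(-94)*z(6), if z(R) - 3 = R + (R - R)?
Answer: 1179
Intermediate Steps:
z(R) = 3 + R (z(R) = 3 + (R + (R - R)) = 3 + (R + 0) = 3 + R)
p(-94)*z(6) = (37 - 1*(-94))*(3 + 6) = (37 + 94)*9 = 131*9 = 1179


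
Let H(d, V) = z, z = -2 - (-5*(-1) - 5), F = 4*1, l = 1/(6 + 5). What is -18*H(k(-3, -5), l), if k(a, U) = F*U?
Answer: 36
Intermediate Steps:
l = 1/11 ≈ 0.090909
F = 4
k(a, U) = 4*U
z = -2 (z = -2 - (5 - 5) = -2 - 1*0 = -2 + 0 = -2)
H(d, V) = -2
-18*H(k(-3, -5), l) = -18*(-2) = 36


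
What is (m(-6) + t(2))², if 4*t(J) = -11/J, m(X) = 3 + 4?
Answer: 2025/64 ≈ 31.641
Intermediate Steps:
m(X) = 7
t(J) = -11/(4*J) (t(J) = (-11/J)/4 = -11/(4*J))
(m(-6) + t(2))² = (7 - 11/4/2)² = (7 - 11/4*½)² = (7 - 11/8)² = (45/8)² = 2025/64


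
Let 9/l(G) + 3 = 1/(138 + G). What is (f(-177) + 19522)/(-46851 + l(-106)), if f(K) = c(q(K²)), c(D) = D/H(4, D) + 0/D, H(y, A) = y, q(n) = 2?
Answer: -1236425/2967422 ≈ -0.41667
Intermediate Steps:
l(G) = 9/(-3 + 1/(138 + G))
c(D) = D/4 (c(D) = D/4 + 0/D = D*(¼) + 0 = D/4 + 0 = D/4)
f(K) = ½ (f(K) = (¼)*2 = ½)
(f(-177) + 19522)/(-46851 + l(-106)) = (½ + 19522)/(-46851 + 9*(-138 - 1*(-106))/(413 + 3*(-106))) = 39045/(2*(-46851 + 9*(-138 + 106)/(413 - 318))) = 39045/(2*(-46851 + 9*(-32)/95)) = 39045/(2*(-46851 + 9*(1/95)*(-32))) = 39045/(2*(-46851 - 288/95)) = 39045/(2*(-4451133/95)) = (39045/2)*(-95/4451133) = -1236425/2967422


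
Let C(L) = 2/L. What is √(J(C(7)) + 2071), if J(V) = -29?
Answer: √2042 ≈ 45.188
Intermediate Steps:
√(J(C(7)) + 2071) = √(-29 + 2071) = √2042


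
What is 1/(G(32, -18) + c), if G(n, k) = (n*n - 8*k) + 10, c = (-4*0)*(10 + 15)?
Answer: 1/1178 ≈ 0.00084890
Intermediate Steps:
c = 0 (c = 0*25 = 0)
G(n, k) = 10 + n**2 - 8*k (G(n, k) = (n**2 - 8*k) + 10 = 10 + n**2 - 8*k)
1/(G(32, -18) + c) = 1/((10 + 32**2 - 8*(-18)) + 0) = 1/((10 + 1024 + 144) + 0) = 1/(1178 + 0) = 1/1178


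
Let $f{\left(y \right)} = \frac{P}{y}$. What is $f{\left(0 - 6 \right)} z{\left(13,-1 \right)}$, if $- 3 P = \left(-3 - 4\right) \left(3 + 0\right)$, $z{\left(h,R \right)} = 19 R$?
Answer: $\frac{133}{6} \approx 22.167$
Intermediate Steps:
$P = 7$ ($P = - \frac{\left(-3 - 4\right) \left(3 + 0\right)}{3} = - \frac{\left(-7\right) 3}{3} = \left(- \frac{1}{3}\right) \left(-21\right) = 7$)
$f{\left(y \right)} = \frac{7}{y}$
$f{\left(0 - 6 \right)} z{\left(13,-1 \right)} = \frac{7}{0 - 6} \cdot 19 \left(-1\right) = \frac{7}{0 - 6} \left(-19\right) = \frac{7}{-6} \left(-19\right) = 7 \left(- \frac{1}{6}\right) \left(-19\right) = \left(- \frac{7}{6}\right) \left(-19\right) = \frac{133}{6}$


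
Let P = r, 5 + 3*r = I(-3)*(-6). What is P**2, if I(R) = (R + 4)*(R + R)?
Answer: 961/9 ≈ 106.78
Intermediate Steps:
I(R) = 2*R*(4 + R) (I(R) = (4 + R)*(2*R) = 2*R*(4 + R))
r = 31/3 (r = -5/3 + ((2*(-3)*(4 - 3))*(-6))/3 = -5/3 + ((2*(-3)*1)*(-6))/3 = -5/3 + (-6*(-6))/3 = -5/3 + (1/3)*36 = -5/3 + 12 = 31/3 ≈ 10.333)
P = 31/3 ≈ 10.333
P**2 = (31/3)**2 = 961/9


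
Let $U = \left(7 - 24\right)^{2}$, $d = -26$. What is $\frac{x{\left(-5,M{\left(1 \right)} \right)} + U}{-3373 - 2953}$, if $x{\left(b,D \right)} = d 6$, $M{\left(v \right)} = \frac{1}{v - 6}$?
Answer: $- \frac{133}{6326} \approx -0.021024$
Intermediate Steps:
$U = 289$ ($U = \left(-17\right)^{2} = 289$)
$M{\left(v \right)} = \frac{1}{-6 + v}$
$x{\left(b,D \right)} = -156$ ($x{\left(b,D \right)} = \left(-26\right) 6 = -156$)
$\frac{x{\left(-5,M{\left(1 \right)} \right)} + U}{-3373 - 2953} = \frac{-156 + 289}{-3373 - 2953} = \frac{133}{-6326} = 133 \left(- \frac{1}{6326}\right) = - \frac{133}{6326}$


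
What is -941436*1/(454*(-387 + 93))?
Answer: 78453/11123 ≈ 7.0532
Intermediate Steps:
-941436*1/(454*(-387 + 93)) = -941436/((-294*454)) = -941436/(-133476) = -941436*(-1/133476) = 78453/11123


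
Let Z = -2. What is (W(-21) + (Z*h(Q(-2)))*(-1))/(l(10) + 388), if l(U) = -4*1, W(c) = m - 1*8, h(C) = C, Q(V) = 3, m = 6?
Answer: 1/96 ≈ 0.010417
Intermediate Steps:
W(c) = -2 (W(c) = 6 - 1*8 = 6 - 8 = -2)
l(U) = -4
(W(-21) + (Z*h(Q(-2)))*(-1))/(l(10) + 388) = (-2 - 2*3*(-1))/(-4 + 388) = (-2 - 6*(-1))/384 = (-2 + 6)*(1/384) = 4*(1/384) = 1/96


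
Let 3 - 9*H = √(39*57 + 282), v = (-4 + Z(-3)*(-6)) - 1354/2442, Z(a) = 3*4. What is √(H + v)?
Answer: √(-113633586 - 165649*√2505)/1221 ≈ 9.0434*I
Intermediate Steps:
Z(a) = 12
v = -93473/1221 (v = (-4 + 12*(-6)) - 1354/2442 = (-4 - 72) - 1354/2442 = -76 - 1*677/1221 = -76 - 677/1221 = -93473/1221 ≈ -76.554)
H = ⅓ - √2505/9 (H = ⅓ - √(39*57 + 282)/9 = ⅓ - √(2223 + 282)/9 = ⅓ - √2505/9 ≈ -5.2278)
√(H + v) = √((⅓ - √2505/9) - 93473/1221) = √(-31022/407 - √2505/9)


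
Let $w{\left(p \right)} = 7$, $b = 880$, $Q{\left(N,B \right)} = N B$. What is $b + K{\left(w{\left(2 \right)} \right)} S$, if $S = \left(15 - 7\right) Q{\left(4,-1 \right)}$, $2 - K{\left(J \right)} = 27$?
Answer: $1680$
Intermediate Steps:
$Q{\left(N,B \right)} = B N$
$K{\left(J \right)} = -25$ ($K{\left(J \right)} = 2 - 27 = -25$)
$S = -32$ ($S = \left(15 - 7\right) \left(\left(-1\right) 4\right) = 8 \left(-4\right) = -32$)
$b + K{\left(w{\left(2 \right)} \right)} S = 880 - -800 = 880 + 800 = 1680$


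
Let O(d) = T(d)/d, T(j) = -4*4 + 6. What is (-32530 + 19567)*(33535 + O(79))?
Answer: -34342292565/79 ≈ -4.3471e+8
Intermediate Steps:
T(j) = -10 (T(j) = -16 + 6 = -10)
O(d) = -10/d
(-32530 + 19567)*(33535 + O(79)) = (-32530 + 19567)*(33535 - 10/79) = -12963*(33535 - 10*1/79) = -12963*(33535 - 10/79) = -12963*2649255/79 = -34342292565/79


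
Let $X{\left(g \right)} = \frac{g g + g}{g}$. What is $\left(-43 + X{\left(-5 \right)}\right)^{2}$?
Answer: $2209$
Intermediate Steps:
$X{\left(g \right)} = \frac{g + g^{2}}{g}$ ($X{\left(g \right)} = \frac{g^{2} + g}{g} = \frac{g + g^{2}}{g}$)
$\left(-43 + X{\left(-5 \right)}\right)^{2} = \left(-43 + \left(1 - 5\right)\right)^{2} = \left(-43 - 4\right)^{2} = \left(-47\right)^{2} = 2209$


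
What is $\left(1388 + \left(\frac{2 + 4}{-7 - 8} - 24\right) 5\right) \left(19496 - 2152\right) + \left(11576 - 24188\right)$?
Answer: $21944892$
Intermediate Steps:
$\left(1388 + \left(\frac{2 + 4}{-7 - 8} - 24\right) 5\right) \left(19496 - 2152\right) + \left(11576 - 24188\right) = \left(1388 + \left(\frac{6}{-15} - 24\right) 5\right) 17344 + \left(11576 - 24188\right) = \left(1388 + \left(6 \left(- \frac{1}{15}\right) - 24\right) 5\right) 17344 - 12612 = \left(1388 + \left(- \frac{2}{5} - 24\right) 5\right) 17344 - 12612 = \left(1388 - 122\right) 17344 - 12612 = 1266 \cdot 17344 - 12612 = 21957504 - 12612 = 21944892$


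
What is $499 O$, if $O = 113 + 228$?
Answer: $170159$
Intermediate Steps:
$O = 341$
$499 O = 499 \cdot 341 = 170159$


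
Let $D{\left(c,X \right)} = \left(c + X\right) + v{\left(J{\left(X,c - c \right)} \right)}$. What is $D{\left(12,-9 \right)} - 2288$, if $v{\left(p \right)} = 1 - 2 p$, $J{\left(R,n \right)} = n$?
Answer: $-2284$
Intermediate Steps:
$D{\left(c,X \right)} = 1 + X + c$ ($D{\left(c,X \right)} = \left(c + X\right) - \left(-1 + 2 \left(c - c\right)\right) = \left(X + c\right) + \left(1 - 0\right) = \left(X + c\right) + \left(1 + 0\right) = \left(X + c\right) + 1 = 1 + X + c$)
$D{\left(12,-9 \right)} - 2288 = \left(1 - 9 + 12\right) - 2288 = 4 - 2288 = -2284$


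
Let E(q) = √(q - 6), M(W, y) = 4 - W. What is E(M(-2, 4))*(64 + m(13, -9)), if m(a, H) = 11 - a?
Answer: 0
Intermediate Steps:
E(q) = √(-6 + q)
E(M(-2, 4))*(64 + m(13, -9)) = √(-6 + (4 - 1*(-2)))*(64 + (11 - 1*13)) = √(-6 + (4 + 2))*(64 + (11 - 13)) = √(-6 + 6)*(64 - 2) = √0*62 = 0*62 = 0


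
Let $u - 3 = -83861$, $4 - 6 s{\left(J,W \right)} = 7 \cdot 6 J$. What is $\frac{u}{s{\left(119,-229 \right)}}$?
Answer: $\frac{251574}{2497} \approx 100.75$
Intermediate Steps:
$s{\left(J,W \right)} = \frac{2}{3} - 7 J$ ($s{\left(J,W \right)} = \frac{2}{3} - \frac{7 \cdot 6 J}{6} = \frac{2}{3} - \frac{42 J}{6} = \frac{2}{3} - 7 J$)
$u = -83858$ ($u = 3 - 83861 = -83858$)
$\frac{u}{s{\left(119,-229 \right)}} = - \frac{83858}{\frac{2}{3} - 833} = - \frac{83858}{- \frac{2497}{3}} = \left(-83858\right) \left(- \frac{3}{2497}\right) = \frac{251574}{2497}$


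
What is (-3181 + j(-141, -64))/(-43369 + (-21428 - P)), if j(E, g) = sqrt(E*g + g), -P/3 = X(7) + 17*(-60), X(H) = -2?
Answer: 3181/67863 - 16*sqrt(35)/67863 ≈ 0.045479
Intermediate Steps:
P = 3066 (P = -3*(-2 + 17*(-60)) = -3*(-2 - 1020) = -3*(-1022) = 3066)
j(E, g) = sqrt(g + E*g)
(-3181 + j(-141, -64))/(-43369 + (-21428 - P)) = (-3181 + sqrt(-64*(1 - 141)))/(-43369 + (-21428 - 1*3066)) = (-3181 + sqrt(-64*(-140)))/(-43369 + (-21428 - 3066)) = (-3181 + sqrt(8960))/(-43369 - 24494) = (-3181 + 16*sqrt(35))/(-67863) = (-3181 + 16*sqrt(35))*(-1/67863) = 3181/67863 - 16*sqrt(35)/67863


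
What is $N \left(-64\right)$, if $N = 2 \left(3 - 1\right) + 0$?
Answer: $-256$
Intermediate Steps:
$N = 4$ ($N = 2 \left(3 - 1\right) + 0 = 2 \cdot 2 + 0 = 4 + 0 = 4$)
$N \left(-64\right) = 4 \left(-64\right) = -256$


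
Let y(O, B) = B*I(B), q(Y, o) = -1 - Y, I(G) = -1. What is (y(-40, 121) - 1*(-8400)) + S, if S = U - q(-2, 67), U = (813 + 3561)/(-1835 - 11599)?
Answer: 18533713/2239 ≈ 8277.7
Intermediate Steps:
y(O, B) = -B (y(O, B) = B*(-1) = -B)
U = -729/2239 (U = 4374/(-13434) = 4374*(-1/13434) = -729/2239 ≈ -0.32559)
S = -2968/2239 (S = -729/2239 - (-1 - 1*(-2)) = -729/2239 - (-1 + 2) = -729/2239 - 1*1 = -729/2239 - 1 = -2968/2239 ≈ -1.3256)
(y(-40, 121) - 1*(-8400)) + S = (-1*121 - 1*(-8400)) - 2968/2239 = (-121 + 8400) - 2968/2239 = 8279 - 2968/2239 = 18533713/2239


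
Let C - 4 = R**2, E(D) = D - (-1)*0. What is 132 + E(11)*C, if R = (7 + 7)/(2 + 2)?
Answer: 1243/4 ≈ 310.75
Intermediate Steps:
E(D) = D (E(D) = D - 1*0 = D + 0 = D)
R = 7/2 (R = 14/4 = 14*(1/4) = 7/2 ≈ 3.5000)
C = 65/4 (C = 4 + (7/2)**2 = 4 + 49/4 = 65/4 ≈ 16.250)
132 + E(11)*C = 132 + 11*(65/4) = 132 + 715/4 = 1243/4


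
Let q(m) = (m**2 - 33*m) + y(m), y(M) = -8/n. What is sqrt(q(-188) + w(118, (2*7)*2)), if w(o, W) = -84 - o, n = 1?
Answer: sqrt(41338) ≈ 203.32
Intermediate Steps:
y(M) = -8 (y(M) = -8/1 = -8*1 = -8)
q(m) = -8 + m**2 - 33*m (q(m) = (m**2 - 33*m) - 8 = -8 + m**2 - 33*m)
sqrt(q(-188) + w(118, (2*7)*2)) = sqrt((-8 + (-188)**2 - 33*(-188)) + (-84 - 1*118)) = sqrt((-8 + 35344 + 6204) + (-84 - 118)) = sqrt(41540 - 202) = sqrt(41338)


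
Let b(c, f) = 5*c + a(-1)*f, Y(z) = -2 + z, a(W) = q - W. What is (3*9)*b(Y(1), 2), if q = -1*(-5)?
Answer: 189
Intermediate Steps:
q = 5
a(W) = 5 - W
b(c, f) = 5*c + 6*f (b(c, f) = 5*c + (5 - 1*(-1))*f = 5*c + (5 + 1)*f = 5*c + 6*f)
(3*9)*b(Y(1), 2) = (3*9)*(5*(-2 + 1) + 6*2) = 27*(5*(-1) + 12) = 27*(-5 + 12) = 27*7 = 189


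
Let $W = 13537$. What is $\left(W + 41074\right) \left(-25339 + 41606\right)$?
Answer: $888357137$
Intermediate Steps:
$\left(W + 41074\right) \left(-25339 + 41606\right) = \left(13537 + 41074\right) \left(-25339 + 41606\right) = 54611 \cdot 16267 = 888357137$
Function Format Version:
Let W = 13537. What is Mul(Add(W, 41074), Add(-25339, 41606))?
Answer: 888357137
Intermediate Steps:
Mul(Add(W, 41074), Add(-25339, 41606)) = Mul(Add(13537, 41074), Add(-25339, 41606)) = Mul(54611, 16267) = 888357137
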